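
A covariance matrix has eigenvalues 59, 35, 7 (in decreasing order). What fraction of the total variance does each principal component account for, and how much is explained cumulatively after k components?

Step 1 — total variance = trace(Sigma) = Σ λ_i = 59 + 35 + 7 = 101.

Step 2 — fraction explained by component i = λ_i / Σ λ:
  PC1: 59/101 = 0.5842
  PC2: 35/101 = 0.3465
  PC3: 7/101 = 0.0693

Step 3 — cumulative fraction after k components = (λ_1 + ... + λ_k) / Σ λ:
  k = 1: 59/101 = 0.5842
  k = 2: (59 + 35)/101 = 94/101 = 0.9307
  k = 3: (59 + 35 + 7)/101 = 101/101 = 1

Summary (fraction, with percent):

explained: PC1 0.5842 (58.42%), PC2 0.3465 (34.65%), PC3 0.0693 (6.93%);  cumulative: 0.5842, 0.9307, 1


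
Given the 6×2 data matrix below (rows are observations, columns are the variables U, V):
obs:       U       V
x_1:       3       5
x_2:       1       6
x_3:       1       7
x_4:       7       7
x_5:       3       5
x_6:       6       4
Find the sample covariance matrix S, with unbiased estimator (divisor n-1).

Step 1 — column means:
  mean(U) = (3 + 1 + 1 + 7 + 3 + 6) / 6 = 21/6 = 3.5
  mean(V) = (5 + 6 + 7 + 7 + 5 + 4) / 6 = 34/6 = 5.6667

Step 2 — sample covariance S[i,j] = (1/(n-1)) · Σ_k (x_{k,i} - mean_i) · (x_{k,j} - mean_j), with n-1 = 5.
  S[U,U] = ((-0.5)·(-0.5) + (-2.5)·(-2.5) + (-2.5)·(-2.5) + (3.5)·(3.5) + (-0.5)·(-0.5) + (2.5)·(2.5)) / 5 = 31.5/5 = 6.3
  S[U,V] = ((-0.5)·(-0.6667) + (-2.5)·(0.3333) + (-2.5)·(1.3333) + (3.5)·(1.3333) + (-0.5)·(-0.6667) + (2.5)·(-1.6667)) / 5 = -3/5 = -0.6
  S[V,V] = ((-0.6667)·(-0.6667) + (0.3333)·(0.3333) + (1.3333)·(1.3333) + (1.3333)·(1.3333) + (-0.6667)·(-0.6667) + (-1.6667)·(-1.6667)) / 5 = 7.3333/5 = 1.4667

S is symmetric (S[j,i] = S[i,j]). Assembling:

S = [[6.3, -0.6],
 [-0.6, 1.4667]]


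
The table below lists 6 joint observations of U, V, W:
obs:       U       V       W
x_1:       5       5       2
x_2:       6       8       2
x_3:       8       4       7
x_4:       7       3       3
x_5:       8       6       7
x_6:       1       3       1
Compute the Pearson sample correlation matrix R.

Step 1 — column means:
  mean(U) = (5 + 6 + 8 + 7 + 8 + 1) / 6 = 35/6 = 5.8333
  mean(V) = (5 + 8 + 4 + 3 + 6 + 3) / 6 = 29/6 = 4.8333
  mean(W) = (2 + 2 + 7 + 3 + 7 + 1) / 6 = 22/6 = 3.6667

Step 2 — sample variances and covariances s[i,j] = (1/(n-1)) · Σ_k (x_{k,i} - mean_i) · (x_{k,j} - mean_j), with n-1 = 5:
  s[U,U] = ((-0.8333)·(-0.8333) + (0.1667)·(0.1667) + (2.1667)·(2.1667) + (1.1667)·(1.1667) + (2.1667)·(2.1667) + (-4.8333)·(-4.8333)) / 5 = 34.8333/5 = 6.9667
  s[U,V] = ((-0.8333)·(0.1667) + (0.1667)·(3.1667) + (2.1667)·(-0.8333) + (1.1667)·(-1.8333) + (2.1667)·(1.1667) + (-4.8333)·(-1.8333)) / 5 = 7.8333/5 = 1.5667
  s[U,W] = ((-0.8333)·(-1.6667) + (0.1667)·(-1.6667) + (2.1667)·(3.3333) + (1.1667)·(-0.6667) + (2.1667)·(3.3333) + (-4.8333)·(-2.6667)) / 5 = 27.6667/5 = 5.5333
  s[V,V] = ((0.1667)·(0.1667) + (3.1667)·(3.1667) + (-0.8333)·(-0.8333) + (-1.8333)·(-1.8333) + (1.1667)·(1.1667) + (-1.8333)·(-1.8333)) / 5 = 18.8333/5 = 3.7667
  s[V,W] = ((0.1667)·(-1.6667) + (3.1667)·(-1.6667) + (-0.8333)·(3.3333) + (-1.8333)·(-0.6667) + (1.1667)·(3.3333) + (-1.8333)·(-2.6667)) / 5 = 1.6667/5 = 0.3333
  s[W,W] = ((-1.6667)·(-1.6667) + (-1.6667)·(-1.6667) + (3.3333)·(3.3333) + (-0.6667)·(-0.6667) + (3.3333)·(3.3333) + (-2.6667)·(-2.6667)) / 5 = 35.3333/5 = 7.0667
  Sample standard deviations s_i = √(s[i,i]):
  s(U) = √(6.9667) = 2.6394
  s(V) = √(3.7667) = 1.9408
  s(W) = √(7.0667) = 2.6583

Step 3 — r_{ij} = s_{ij} / (s_i · s_j):
  r[U,U] = 1 (diagonal).
  r[U,V] = 1.5667 / (2.6394 · 1.9408) = 1.5667 / 5.1226 = 0.3058
  r[U,W] = 5.5333 / (2.6394 · 2.6583) = 5.5333 / 7.0165 = 0.7886
  r[V,V] = 1 (diagonal).
  r[V,W] = 0.3333 / (1.9408 · 2.6583) = 0.3333 / 5.1592 = 0.0646
  r[W,W] = 1 (diagonal).

R is symmetric with unit diagonal. Assembling:

R = [[1, 0.3058, 0.7886],
 [0.3058, 1, 0.0646],
 [0.7886, 0.0646, 1]]


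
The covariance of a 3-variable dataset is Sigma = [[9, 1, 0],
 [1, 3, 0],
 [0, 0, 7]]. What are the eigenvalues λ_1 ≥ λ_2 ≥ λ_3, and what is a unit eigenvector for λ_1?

Step 1 — characteristic polynomial p(λ) = det(λI - Sigma) = λ³ - tr·λ² + c_1·λ - det, where tr = trace, c_1 = sum of the principal 2×2 minors, det = det(Sigma):
  tr = 9 + 3 + 7 = 19,
  c_1 = (9·3 - (1)²) + (9·7 - (0)²) + (3·7 - (0)²) = 26 + 63 + 21 = 110,
  det = 9·(3·7 - (0)²) - (1)·((1)·7 - (0)·(0)) + (0)·((1)·(0) - 3·(0)) = 9·(21) - (1)·(7) + (0)·(0) = 182.
  So p(λ) = λ³ - 19λ² + 110λ - 182.
Step 2 — look for an integer root (rational root theorem: any rational root is an integer divisor of 182). Testing λ = 7:
  p(7) = 343 - 931 + 770 - 182 = 0  ✓
  Dividing out (λ - 7): p(λ) = (λ - 7)(λ² - 12λ + 26).
Step 3 — remaining eigenvalues from the quadratic λ² - 12λ + 26 = 0:
  Δ = 12² - 4·26 = 144 - 104 = 40,  λ = (12 ± √40)/2 = (12 ± 6.3246)/2 ≈ 9.1623 or 2.8377.
  Sorted: λ_1 = 9.1623,  λ_2 = 7,  λ_3 = 2.8377  (check: sum = 19 = tr ✓).

Step 4 — unit eigenvector for λ_1 ≈ 9.1623: v spans the null space of (Sigma - λ_1 I), whose rows are
  r_1 = (-0.1623, 1, 0),  r_2 = (1, -6.1623, 0),  r_3 = (0, 0, -2.1623).
  v is orthogonal to every row, so take v ∝ r_1 × r_3 = ((1)·(-2.1623) - (0)·(0), (0)·(0) - (-0.1623)·(-2.1623), (-0.1623)·(0) - (1)·(0)) ≈ (-2.1623, -0.3509, 0).
  Rescale (multiply by -1 so the first nonzero entry is positive): u = (2.1623, 0.3509, 0).
  ||u|| = √((2.1623)² + (0.3509)² + (0)²) = √(4.7986) ≈ 2.1906,  v_1 = u/||u|| ≈ (0.9871, 0.1602, 0) (||v_1|| = 1).

λ_1 = 9.1623,  λ_2 = 7,  λ_3 = 2.8377;  v_1 ≈ (0.9871, 0.1602, 0)


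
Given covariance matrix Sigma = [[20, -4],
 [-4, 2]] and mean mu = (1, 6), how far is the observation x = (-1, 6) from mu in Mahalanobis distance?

Step 1 — centre the observation: (x - mu) = (-2, 0).

Step 2 — invert Sigma. det(Sigma) = 20·2 - (-4)² = 24.
  Sigma^{-1} = (1/det) · [[d, -b], [-b, a]] = [[0.0833, 0.1667],
 [0.1667, 0.8333]].

Step 3 — form the quadratic (x - mu)^T · Sigma^{-1} · (x - mu):
  Sigma^{-1} · (x - mu) = (-0.1667, -0.3333).
  (x - mu)^T · [Sigma^{-1} · (x - mu)] = (-2)·(-0.1667) + (0)·(-0.3333) = 0.3333.

Step 4 — take square root: d = √(0.3333) ≈ 0.5774.

d(x, mu) = √(0.3333) ≈ 0.5774


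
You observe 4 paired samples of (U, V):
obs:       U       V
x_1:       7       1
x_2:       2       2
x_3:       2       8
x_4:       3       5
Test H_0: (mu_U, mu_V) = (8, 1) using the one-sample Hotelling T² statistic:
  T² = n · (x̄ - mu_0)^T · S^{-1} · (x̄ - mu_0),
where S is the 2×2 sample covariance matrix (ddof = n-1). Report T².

Step 1 — sample mean vector:
  mean(U) = (7 + 2 + 2 + 3) / 4 = 14/4 = 3.5
  mean(V) = (1 + 2 + 8 + 5) / 4 = 16/4 = 4
  x̄ = (3.5, 4),  deviation x̄ - mu_0 = (3.5, 4) - (8, 1) = (-4.5, 3).

Step 2 — sample covariance matrix, S[i,j] = (1/(n-1)) · Σ_k (x_{k,i} - mean_i) · (x_{k,j} - mean_j), divisor n-1 = 3:
  S[U,U] = ((3.5)·(3.5) + (-1.5)·(-1.5) + (-1.5)·(-1.5) + (-0.5)·(-0.5)) / 3 = 17/3 = 5.6667
  S[U,V] = ((3.5)·(-3) + (-1.5)·(-2) + (-1.5)·(4) + (-0.5)·(1)) / 3 = -14/3 = -4.6667
  S[V,V] = ((-3)·(-3) + (-2)·(-2) + (4)·(4) + (1)·(1)) / 3 = 30/3 = 10
  S = [[5.6667, -4.6667],
 [-4.6667, 10]].

Step 3 — invert S. det(S) = 5.6667·10 - (-4.6667)² = 34.8889.
  S^{-1} = (1/det) · [[d, -b], [-b, a]] = [[0.2866, 0.1338],
 [0.1338, 0.1624]].

Step 4 — quadratic form (x̄ - mu_0)^T · S^{-1} · (x̄ - mu_0):
  S^{-1} · (x̄ - mu_0) = (-0.8885, -0.1146),
  (x̄ - mu_0)^T · [...] = (-4.5)·(-0.8885) + (3)·(-0.1146) = 3.6545.

Step 5 — scale by n: T² = 4 · 3.6545 = 14.6178.

T² ≈ 14.6178


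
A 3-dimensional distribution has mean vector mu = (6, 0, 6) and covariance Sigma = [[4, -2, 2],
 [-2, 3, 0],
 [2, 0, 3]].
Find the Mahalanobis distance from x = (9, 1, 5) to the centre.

Step 1 — centre the observation: (x - mu) = (3, 1, -1).

Step 2 — invert Sigma (cofactor / det for 3×3, or solve directly):
  Sigma^{-1} = [[0.75, 0.5, -0.5],
 [0.5, 0.6667, -0.3333],
 [-0.5, -0.3333, 0.6667]].

Step 3 — form the quadratic (x - mu)^T · Sigma^{-1} · (x - mu):
  Sigma^{-1} · (x - mu) = (3.25, 2.5, -2.5).
  (x - mu)^T · [Sigma^{-1} · (x - mu)] = (3)·(3.25) + (1)·(2.5) + (-1)·(-2.5) = 14.75.

Step 4 — take square root: d = √(14.75) ≈ 3.8406.

d(x, mu) = √(14.75) ≈ 3.8406


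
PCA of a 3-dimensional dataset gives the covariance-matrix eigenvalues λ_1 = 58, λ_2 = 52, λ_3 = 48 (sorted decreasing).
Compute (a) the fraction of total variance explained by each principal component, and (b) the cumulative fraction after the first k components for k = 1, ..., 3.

Step 1 — total variance = trace(Sigma) = Σ λ_i = 58 + 52 + 48 = 158.

Step 2 — fraction explained by component i = λ_i / Σ λ:
  PC1: 58/158 = 0.3671
  PC2: 52/158 = 0.3291
  PC3: 48/158 = 0.3038

Step 3 — cumulative fraction after k components = (λ_1 + ... + λ_k) / Σ λ:
  k = 1: 58/158 = 0.3671
  k = 2: (58 + 52)/158 = 110/158 = 0.6962
  k = 3: (58 + 52 + 48)/158 = 158/158 = 1

Summary (fraction, with percent):

explained: PC1 0.3671 (36.71%), PC2 0.3291 (32.91%), PC3 0.3038 (30.38%);  cumulative: 0.3671, 0.6962, 1


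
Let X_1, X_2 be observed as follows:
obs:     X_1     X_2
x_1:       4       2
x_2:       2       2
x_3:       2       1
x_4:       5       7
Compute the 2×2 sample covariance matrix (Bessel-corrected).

Step 1 — column means:
  mean(X_1) = (4 + 2 + 2 + 5) / 4 = 13/4 = 3.25
  mean(X_2) = (2 + 2 + 1 + 7) / 4 = 12/4 = 3

Step 2 — sample covariance S[i,j] = (1/(n-1)) · Σ_k (x_{k,i} - mean_i) · (x_{k,j} - mean_j), with n-1 = 3.
  S[X_1,X_1] = ((0.75)·(0.75) + (-1.25)·(-1.25) + (-1.25)·(-1.25) + (1.75)·(1.75)) / 3 = 6.75/3 = 2.25
  S[X_1,X_2] = ((0.75)·(-1) + (-1.25)·(-1) + (-1.25)·(-2) + (1.75)·(4)) / 3 = 10/3 = 3.3333
  S[X_2,X_2] = ((-1)·(-1) + (-1)·(-1) + (-2)·(-2) + (4)·(4)) / 3 = 22/3 = 7.3333

S is symmetric (S[j,i] = S[i,j]). Assembling:

S = [[2.25, 3.3333],
 [3.3333, 7.3333]]


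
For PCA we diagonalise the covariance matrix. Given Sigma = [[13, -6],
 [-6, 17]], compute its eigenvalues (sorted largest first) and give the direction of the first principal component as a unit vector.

Step 1 — characteristic polynomial of 2×2 Sigma:
  det(Sigma - λI) = λ² - trace · λ + det = 0.
  trace = 13 + 17 = 30, det = 13·17 - (-6)² = 185.
Step 2 — discriminant:
  Δ = trace² - 4·det = 900 - 740 = 160.
Step 3 — eigenvalues:
  λ = (trace ± √Δ)/2 = (30 ± 12.6491)/2,
  λ_1 = 21.3246,  λ_2 = 8.6754.

Step 4 — unit eigenvector for λ_1: solve (Sigma - λ_1 I)v = 0. First row:
  (13 - 21.3246)·v_x + (-6)·v_y = 0, i.e. (-8.3246)·v_x + (-6)·v_y = 0,
  so v ∝ (b, λ_1 - a) = (-6, 8.3246); multiply by -1 so the first entry is positive: u = (6, -8.3246).
  ||u|| = √((6)² + (-8.3246)²) = √(105.2982) ≈ 10.2615,
  v_1 = u/||u|| ≈ (0.5847, -0.8112) (||v_1|| = 1).

λ_1 = 21.3246,  λ_2 = 8.6754;  v_1 ≈ (0.5847, -0.8112)


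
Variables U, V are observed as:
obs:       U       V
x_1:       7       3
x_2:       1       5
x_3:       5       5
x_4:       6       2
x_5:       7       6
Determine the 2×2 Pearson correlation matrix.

Step 1 — column means:
  mean(U) = (7 + 1 + 5 + 6 + 7) / 5 = 26/5 = 5.2
  mean(V) = (3 + 5 + 5 + 2 + 6) / 5 = 21/5 = 4.2

Step 2 — sample variances and covariances s[i,j] = (1/(n-1)) · Σ_k (x_{k,i} - mean_i) · (x_{k,j} - mean_j), with n-1 = 4:
  s[U,U] = ((1.8)·(1.8) + (-4.2)·(-4.2) + (-0.2)·(-0.2) + (0.8)·(0.8) + (1.8)·(1.8)) / 4 = 24.8/4 = 6.2
  s[U,V] = ((1.8)·(-1.2) + (-4.2)·(0.8) + (-0.2)·(0.8) + (0.8)·(-2.2) + (1.8)·(1.8)) / 4 = -4.2/4 = -1.05
  s[V,V] = ((-1.2)·(-1.2) + (0.8)·(0.8) + (0.8)·(0.8) + (-2.2)·(-2.2) + (1.8)·(1.8)) / 4 = 10.8/4 = 2.7
  Sample standard deviations s_i = √(s[i,i]):
  s(U) = √(6.2) = 2.49
  s(V) = √(2.7) = 1.6432

Step 3 — r_{ij} = s_{ij} / (s_i · s_j):
  r[U,U] = 1 (diagonal).
  r[U,V] = -1.05 / (2.49 · 1.6432) = -1.05 / 4.0915 = -0.2566
  r[V,V] = 1 (diagonal).

R is symmetric with unit diagonal. Assembling:

R = [[1, -0.2566],
 [-0.2566, 1]]


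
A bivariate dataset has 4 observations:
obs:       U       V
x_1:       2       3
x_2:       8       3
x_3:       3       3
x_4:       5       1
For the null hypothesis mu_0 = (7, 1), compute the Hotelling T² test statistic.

Step 1 — sample mean vector:
  mean(U) = (2 + 8 + 3 + 5) / 4 = 18/4 = 4.5
  mean(V) = (3 + 3 + 3 + 1) / 4 = 10/4 = 2.5
  x̄ = (4.5, 2.5),  deviation x̄ - mu_0 = (4.5, 2.5) - (7, 1) = (-2.5, 1.5).

Step 2 — sample covariance matrix, S[i,j] = (1/(n-1)) · Σ_k (x_{k,i} - mean_i) · (x_{k,j} - mean_j), divisor n-1 = 3:
  S[U,U] = ((-2.5)·(-2.5) + (3.5)·(3.5) + (-1.5)·(-1.5) + (0.5)·(0.5)) / 3 = 21/3 = 7
  S[U,V] = ((-2.5)·(0.5) + (3.5)·(0.5) + (-1.5)·(0.5) + (0.5)·(-1.5)) / 3 = -1/3 = -0.3333
  S[V,V] = ((0.5)·(0.5) + (0.5)·(0.5) + (0.5)·(0.5) + (-1.5)·(-1.5)) / 3 = 3/3 = 1
  S = [[7, -0.3333],
 [-0.3333, 1]].

Step 3 — invert S. det(S) = 7·1 - (-0.3333)² = 6.8889.
  S^{-1} = (1/det) · [[d, -b], [-b, a]] = [[0.1452, 0.0484],
 [0.0484, 1.0161]].

Step 4 — quadratic form (x̄ - mu_0)^T · S^{-1} · (x̄ - mu_0):
  S^{-1} · (x̄ - mu_0) = (-0.2903, 1.4032),
  (x̄ - mu_0)^T · [...] = (-2.5)·(-0.2903) + (1.5)·(1.4032) = 2.8306.

Step 5 — scale by n: T² = 4 · 2.8306 = 11.3226.

T² ≈ 11.3226


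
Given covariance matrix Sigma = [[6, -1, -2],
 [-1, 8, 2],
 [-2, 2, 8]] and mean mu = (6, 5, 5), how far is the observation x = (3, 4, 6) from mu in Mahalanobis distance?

Step 1 — centre the observation: (x - mu) = (-3, -1, 1).

Step 2 — invert Sigma (cofactor / det for 3×3, or solve directly):
  Sigma^{-1} = [[0.1829, 0.0122, 0.0427],
 [0.0122, 0.1341, -0.0305],
 [0.0427, -0.0305, 0.1433]].

Step 3 — form the quadratic (x - mu)^T · Sigma^{-1} · (x - mu):
  Sigma^{-1} · (x - mu) = (-0.5183, -0.2012, 0.0457).
  (x - mu)^T · [Sigma^{-1} · (x - mu)] = (-3)·(-0.5183) + (-1)·(-0.2012) + (1)·(0.0457) = 1.8018.

Step 4 — take square root: d = √(1.8018) ≈ 1.3423.

d(x, mu) = √(1.8018) ≈ 1.3423


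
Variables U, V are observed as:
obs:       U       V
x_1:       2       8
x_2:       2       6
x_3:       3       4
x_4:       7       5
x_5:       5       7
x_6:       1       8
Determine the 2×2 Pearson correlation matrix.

Step 1 — column means:
  mean(U) = (2 + 2 + 3 + 7 + 5 + 1) / 6 = 20/6 = 3.3333
  mean(V) = (8 + 6 + 4 + 5 + 7 + 8) / 6 = 38/6 = 6.3333

Step 2 — sample variances and covariances s[i,j] = (1/(n-1)) · Σ_k (x_{k,i} - mean_i) · (x_{k,j} - mean_j), with n-1 = 5:
  s[U,U] = ((-1.3333)·(-1.3333) + (-1.3333)·(-1.3333) + (-0.3333)·(-0.3333) + (3.6667)·(3.6667) + (1.6667)·(1.6667) + (-2.3333)·(-2.3333)) / 5 = 25.3333/5 = 5.0667
  s[U,V] = ((-1.3333)·(1.6667) + (-1.3333)·(-0.3333) + (-0.3333)·(-2.3333) + (3.6667)·(-1.3333) + (1.6667)·(0.6667) + (-2.3333)·(1.6667)) / 5 = -8.6667/5 = -1.7333
  s[V,V] = ((1.6667)·(1.6667) + (-0.3333)·(-0.3333) + (-2.3333)·(-2.3333) + (-1.3333)·(-1.3333) + (0.6667)·(0.6667) + (1.6667)·(1.6667)) / 5 = 13.3333/5 = 2.6667
  Sample standard deviations s_i = √(s[i,i]):
  s(U) = √(5.0667) = 2.2509
  s(V) = √(2.6667) = 1.633

Step 3 — r_{ij} = s_{ij} / (s_i · s_j):
  r[U,U] = 1 (diagonal).
  r[U,V] = -1.7333 / (2.2509 · 1.633) = -1.7333 / 3.6757 = -0.4716
  r[V,V] = 1 (diagonal).

R is symmetric with unit diagonal. Assembling:

R = [[1, -0.4716],
 [-0.4716, 1]]


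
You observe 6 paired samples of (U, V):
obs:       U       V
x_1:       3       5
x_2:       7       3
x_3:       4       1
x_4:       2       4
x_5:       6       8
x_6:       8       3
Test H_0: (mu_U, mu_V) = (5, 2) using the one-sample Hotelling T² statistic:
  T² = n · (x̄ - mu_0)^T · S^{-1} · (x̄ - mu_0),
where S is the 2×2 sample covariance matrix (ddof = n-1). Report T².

Step 1 — sample mean vector:
  mean(U) = (3 + 7 + 4 + 2 + 6 + 8) / 6 = 30/6 = 5
  mean(V) = (5 + 3 + 1 + 4 + 8 + 3) / 6 = 24/6 = 4
  x̄ = (5, 4),  deviation x̄ - mu_0 = (5, 4) - (5, 2) = (0, 2).

Step 2 — sample covariance matrix, S[i,j] = (1/(n-1)) · Σ_k (x_{k,i} - mean_i) · (x_{k,j} - mean_j), divisor n-1 = 5:
  S[U,U] = ((-2)·(-2) + (2)·(2) + (-1)·(-1) + (-3)·(-3) + (1)·(1) + (3)·(3)) / 5 = 28/5 = 5.6
  S[U,V] = ((-2)·(1) + (2)·(-1) + (-1)·(-3) + (-3)·(0) + (1)·(4) + (3)·(-1)) / 5 = 0/5 = 0
  S[V,V] = ((1)·(1) + (-1)·(-1) + (-3)·(-3) + (0)·(0) + (4)·(4) + (-1)·(-1)) / 5 = 28/5 = 5.6
  S = [[5.6, 0],
 [0, 5.6]].

Step 3 — invert S. det(S) = 5.6·5.6 - (0)² = 31.36.
  S^{-1} = (1/det) · [[d, -b], [-b, a]] = [[0.1786, 0],
 [0, 0.1786]].

Step 4 — quadratic form (x̄ - mu_0)^T · S^{-1} · (x̄ - mu_0):
  S^{-1} · (x̄ - mu_0) = (0, 0.3571),
  (x̄ - mu_0)^T · [...] = (0)·(0) + (2)·(0.3571) = 0.7143.

Step 5 — scale by n: T² = 6 · 0.7143 = 4.2857.

T² ≈ 4.2857


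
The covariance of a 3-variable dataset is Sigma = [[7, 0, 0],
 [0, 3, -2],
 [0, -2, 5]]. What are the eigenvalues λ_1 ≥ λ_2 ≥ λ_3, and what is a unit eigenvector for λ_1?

Step 1 — characteristic polynomial p(λ) = det(λI - Sigma) = λ³ - tr·λ² + c_1·λ - det, where tr = trace, c_1 = sum of the principal 2×2 minors, det = det(Sigma):
  tr = 7 + 3 + 5 = 15,
  c_1 = (7·3 - (0)²) + (7·5 - (0)²) + (3·5 - (-2)²) = 21 + 35 + 11 = 67,
  det = 7·(3·5 - (-2)²) - (0)·((0)·5 - (-2)·(0)) + (0)·((0)·(-2) - 3·(0)) = 7·(11) - (0)·(0) + (0)·(0) = 77.
  So p(λ) = λ³ - 15λ² + 67λ - 77.
Step 2 — look for an integer root (rational root theorem: any rational root is an integer divisor of 77). Testing λ = 7:
  p(7) = 343 - 735 + 469 - 77 = 0  ✓
  Dividing out (λ - 7): p(λ) = (λ - 7)(λ² - 8λ + 11).
Step 3 — remaining eigenvalues from the quadratic λ² - 8λ + 11 = 0:
  Δ = 8² - 4·11 = 64 - 44 = 20,  λ = (8 ± √20)/2 = (8 ± 4.4721)/2 ≈ 6.2361 or 1.7639.
  Sorted: λ_1 = 7,  λ_2 = 6.2361,  λ_3 = 1.7639  (check: sum = 15 = tr ✓).

Step 4 — unit eigenvector for λ_1 = 7: v spans the null space of (Sigma - λ_1 I), whose rows are
  r_1 = (0, 0, 0),  r_2 = (0, -4, -2),  r_3 = (0, -2, -2).
  v is orthogonal to every row, so take v ∝ r_2 × r_3 = ((-4)·(-2) - (-2)·(-2), (-2)·(0) - (0)·(-2), (0)·(-2) - (-4)·(0)) = (4, 0, 0).
  Rescale (divide by 4): u = (1, 0, 0).
  ||u|| = √((1)² + (0)² + (0)²) = √(1) = 1,  v_1 = u/||u|| ≈ (1, 0, 0) (||v_1|| = 1).

λ_1 = 7,  λ_2 = 6.2361,  λ_3 = 1.7639;  v_1 ≈ (1, 0, 0)


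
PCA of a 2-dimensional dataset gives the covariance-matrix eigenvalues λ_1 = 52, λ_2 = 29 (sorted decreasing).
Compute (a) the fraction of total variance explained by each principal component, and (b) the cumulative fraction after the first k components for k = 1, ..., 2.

Step 1 — total variance = trace(Sigma) = Σ λ_i = 52 + 29 = 81.

Step 2 — fraction explained by component i = λ_i / Σ λ:
  PC1: 52/81 = 0.642
  PC2: 29/81 = 0.358

Step 3 — cumulative fraction after k components = (λ_1 + ... + λ_k) / Σ λ:
  k = 1: 52/81 = 0.642
  k = 2: (52 + 29)/81 = 81/81 = 1

Summary (fraction, with percent):

explained: PC1 0.642 (64.2%), PC2 0.358 (35.8%);  cumulative: 0.642, 1


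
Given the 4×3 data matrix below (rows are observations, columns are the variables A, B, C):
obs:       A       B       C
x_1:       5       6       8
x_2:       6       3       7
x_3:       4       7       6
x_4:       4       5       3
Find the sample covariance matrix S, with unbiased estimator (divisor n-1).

Step 1 — column means:
  mean(A) = (5 + 6 + 4 + 4) / 4 = 19/4 = 4.75
  mean(B) = (6 + 3 + 7 + 5) / 4 = 21/4 = 5.25
  mean(C) = (8 + 7 + 6 + 3) / 4 = 24/4 = 6

Step 2 — sample covariance S[i,j] = (1/(n-1)) · Σ_k (x_{k,i} - mean_i) · (x_{k,j} - mean_j), with n-1 = 3.
  S[A,A] = ((0.25)·(0.25) + (1.25)·(1.25) + (-0.75)·(-0.75) + (-0.75)·(-0.75)) / 3 = 2.75/3 = 0.9167
  S[A,B] = ((0.25)·(0.75) + (1.25)·(-2.25) + (-0.75)·(1.75) + (-0.75)·(-0.25)) / 3 = -3.75/3 = -1.25
  S[A,C] = ((0.25)·(2) + (1.25)·(1) + (-0.75)·(0) + (-0.75)·(-3)) / 3 = 4/3 = 1.3333
  S[B,B] = ((0.75)·(0.75) + (-2.25)·(-2.25) + (1.75)·(1.75) + (-0.25)·(-0.25)) / 3 = 8.75/3 = 2.9167
  S[B,C] = ((0.75)·(2) + (-2.25)·(1) + (1.75)·(0) + (-0.25)·(-3)) / 3 = 0/3 = 0
  S[C,C] = ((2)·(2) + (1)·(1) + (0)·(0) + (-3)·(-3)) / 3 = 14/3 = 4.6667

S is symmetric (S[j,i] = S[i,j]). Assembling:

S = [[0.9167, -1.25, 1.3333],
 [-1.25, 2.9167, 0],
 [1.3333, 0, 4.6667]]


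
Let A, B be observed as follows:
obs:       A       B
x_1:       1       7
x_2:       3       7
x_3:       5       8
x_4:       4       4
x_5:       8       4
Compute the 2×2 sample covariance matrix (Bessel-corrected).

Step 1 — column means:
  mean(A) = (1 + 3 + 5 + 4 + 8) / 5 = 21/5 = 4.2
  mean(B) = (7 + 7 + 8 + 4 + 4) / 5 = 30/5 = 6

Step 2 — sample covariance S[i,j] = (1/(n-1)) · Σ_k (x_{k,i} - mean_i) · (x_{k,j} - mean_j), with n-1 = 4.
  S[A,A] = ((-3.2)·(-3.2) + (-1.2)·(-1.2) + (0.8)·(0.8) + (-0.2)·(-0.2) + (3.8)·(3.8)) / 4 = 26.8/4 = 6.7
  S[A,B] = ((-3.2)·(1) + (-1.2)·(1) + (0.8)·(2) + (-0.2)·(-2) + (3.8)·(-2)) / 4 = -10/4 = -2.5
  S[B,B] = ((1)·(1) + (1)·(1) + (2)·(2) + (-2)·(-2) + (-2)·(-2)) / 4 = 14/4 = 3.5

S is symmetric (S[j,i] = S[i,j]). Assembling:

S = [[6.7, -2.5],
 [-2.5, 3.5]]


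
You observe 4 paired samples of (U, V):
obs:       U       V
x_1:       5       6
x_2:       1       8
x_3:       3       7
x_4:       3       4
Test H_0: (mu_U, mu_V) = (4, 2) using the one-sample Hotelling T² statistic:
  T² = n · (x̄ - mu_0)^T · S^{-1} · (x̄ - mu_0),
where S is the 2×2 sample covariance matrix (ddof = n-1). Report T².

Step 1 — sample mean vector:
  mean(U) = (5 + 1 + 3 + 3) / 4 = 12/4 = 3
  mean(V) = (6 + 8 + 7 + 4) / 4 = 25/4 = 6.25
  x̄ = (3, 6.25),  deviation x̄ - mu_0 = (3, 6.25) - (4, 2) = (-1, 4.25).

Step 2 — sample covariance matrix, S[i,j] = (1/(n-1)) · Σ_k (x_{k,i} - mean_i) · (x_{k,j} - mean_j), divisor n-1 = 3:
  S[U,U] = ((2)·(2) + (-2)·(-2) + (0)·(0) + (0)·(0)) / 3 = 8/3 = 2.6667
  S[U,V] = ((2)·(-0.25) + (-2)·(1.75) + (0)·(0.75) + (0)·(-2.25)) / 3 = -4/3 = -1.3333
  S[V,V] = ((-0.25)·(-0.25) + (1.75)·(1.75) + (0.75)·(0.75) + (-2.25)·(-2.25)) / 3 = 8.75/3 = 2.9167
  S = [[2.6667, -1.3333],
 [-1.3333, 2.9167]].

Step 3 — invert S. det(S) = 2.6667·2.9167 - (-1.3333)² = 6.
  S^{-1} = (1/det) · [[d, -b], [-b, a]] = [[0.4861, 0.2222],
 [0.2222, 0.4444]].

Step 4 — quadratic form (x̄ - mu_0)^T · S^{-1} · (x̄ - mu_0):
  S^{-1} · (x̄ - mu_0) = (0.4583, 1.6667),
  (x̄ - mu_0)^T · [...] = (-1)·(0.4583) + (4.25)·(1.6667) = 6.625.

Step 5 — scale by n: T² = 4 · 6.625 = 26.5.

T² ≈ 26.5


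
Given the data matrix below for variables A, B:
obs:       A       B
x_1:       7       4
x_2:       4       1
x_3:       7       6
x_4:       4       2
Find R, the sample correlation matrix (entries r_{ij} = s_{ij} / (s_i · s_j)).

Step 1 — column means:
  mean(A) = (7 + 4 + 7 + 4) / 4 = 22/4 = 5.5
  mean(B) = (4 + 1 + 6 + 2) / 4 = 13/4 = 3.25

Step 2 — sample variances and covariances s[i,j] = (1/(n-1)) · Σ_k (x_{k,i} - mean_i) · (x_{k,j} - mean_j), with n-1 = 3:
  s[A,A] = ((1.5)·(1.5) + (-1.5)·(-1.5) + (1.5)·(1.5) + (-1.5)·(-1.5)) / 3 = 9/3 = 3
  s[A,B] = ((1.5)·(0.75) + (-1.5)·(-2.25) + (1.5)·(2.75) + (-1.5)·(-1.25)) / 3 = 10.5/3 = 3.5
  s[B,B] = ((0.75)·(0.75) + (-2.25)·(-2.25) + (2.75)·(2.75) + (-1.25)·(-1.25)) / 3 = 14.75/3 = 4.9167
  Sample standard deviations s_i = √(s[i,i]):
  s(A) = √(3) = 1.7321
  s(B) = √(4.9167) = 2.2174

Step 3 — r_{ij} = s_{ij} / (s_i · s_j):
  r[A,A] = 1 (diagonal).
  r[A,B] = 3.5 / (1.7321 · 2.2174) = 3.5 / 3.8406 = 0.9113
  r[B,B] = 1 (diagonal).

R is symmetric with unit diagonal. Assembling:

R = [[1, 0.9113],
 [0.9113, 1]]


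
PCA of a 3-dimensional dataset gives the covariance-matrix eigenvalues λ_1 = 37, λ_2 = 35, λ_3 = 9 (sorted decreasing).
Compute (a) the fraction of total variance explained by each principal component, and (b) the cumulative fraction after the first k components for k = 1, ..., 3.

Step 1 — total variance = trace(Sigma) = Σ λ_i = 37 + 35 + 9 = 81.

Step 2 — fraction explained by component i = λ_i / Σ λ:
  PC1: 37/81 = 0.4568
  PC2: 35/81 = 0.4321
  PC3: 9/81 = 0.1111

Step 3 — cumulative fraction after k components = (λ_1 + ... + λ_k) / Σ λ:
  k = 1: 37/81 = 0.4568
  k = 2: (37 + 35)/81 = 72/81 = 0.8889
  k = 3: (37 + 35 + 9)/81 = 81/81 = 1

Summary (fraction, with percent):

explained: PC1 0.4568 (45.68%), PC2 0.4321 (43.21%), PC3 0.1111 (11.11%);  cumulative: 0.4568, 0.8889, 1


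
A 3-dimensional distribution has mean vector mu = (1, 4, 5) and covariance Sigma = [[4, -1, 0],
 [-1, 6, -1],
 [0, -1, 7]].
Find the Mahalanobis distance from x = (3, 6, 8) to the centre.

Step 1 — centre the observation: (x - mu) = (2, 2, 3).

Step 2 — invert Sigma (cofactor / det for 3×3, or solve directly):
  Sigma^{-1} = [[0.2611, 0.0446, 0.0064],
 [0.0446, 0.1783, 0.0255],
 [0.0064, 0.0255, 0.1465]].

Step 3 — form the quadratic (x - mu)^T · Sigma^{-1} · (x - mu):
  Sigma^{-1} · (x - mu) = (0.6306, 0.5223, 0.5032).
  (x - mu)^T · [Sigma^{-1} · (x - mu)] = (2)·(0.6306) + (2)·(0.5223) + (3)·(0.5032) = 3.8153.

Step 4 — take square root: d = √(3.8153) ≈ 1.9533.

d(x, mu) = √(3.8153) ≈ 1.9533


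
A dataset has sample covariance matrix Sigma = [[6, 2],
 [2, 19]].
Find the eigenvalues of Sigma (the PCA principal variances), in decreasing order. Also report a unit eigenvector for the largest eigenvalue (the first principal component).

Step 1 — characteristic polynomial of 2×2 Sigma:
  det(Sigma - λI) = λ² - trace · λ + det = 0.
  trace = 6 + 19 = 25, det = 6·19 - (2)² = 110.
Step 2 — discriminant:
  Δ = trace² - 4·det = 625 - 440 = 185.
Step 3 — eigenvalues:
  λ = (trace ± √Δ)/2 = (25 ± 13.6015)/2,
  λ_1 = 19.3007,  λ_2 = 5.6993.

Step 4 — unit eigenvector for λ_1: solve (Sigma - λ_1 I)v = 0. First row:
  (6 - 19.3007)·v_x + (2)·v_y = 0, i.e. (-13.3007)·v_x + (2)·v_y = 0,
  so v ∝ (b, λ_1 - a) = (2, 13.3007) = u.
  ||u|| = √((2)² + (13.3007)²) = √(180.9096) ≈ 13.4503,
  v_1 = u/||u|| ≈ (0.1487, 0.9889) (||v_1|| = 1).

λ_1 = 19.3007,  λ_2 = 5.6993;  v_1 ≈ (0.1487, 0.9889)


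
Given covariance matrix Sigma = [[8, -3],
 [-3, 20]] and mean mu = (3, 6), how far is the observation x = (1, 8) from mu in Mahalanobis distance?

Step 1 — centre the observation: (x - mu) = (-2, 2).

Step 2 — invert Sigma. det(Sigma) = 8·20 - (-3)² = 151.
  Sigma^{-1} = (1/det) · [[d, -b], [-b, a]] = [[0.1325, 0.0199],
 [0.0199, 0.053]].

Step 3 — form the quadratic (x - mu)^T · Sigma^{-1} · (x - mu):
  Sigma^{-1} · (x - mu) = (-0.2252, 0.0662).
  (x - mu)^T · [Sigma^{-1} · (x - mu)] = (-2)·(-0.2252) + (2)·(0.0662) = 0.5828.

Step 4 — take square root: d = √(0.5828) ≈ 0.7634.

d(x, mu) = √(0.5828) ≈ 0.7634


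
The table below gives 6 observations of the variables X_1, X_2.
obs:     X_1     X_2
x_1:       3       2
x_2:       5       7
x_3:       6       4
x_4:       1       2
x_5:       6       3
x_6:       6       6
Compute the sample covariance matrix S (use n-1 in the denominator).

Step 1 — column means:
  mean(X_1) = (3 + 5 + 6 + 1 + 6 + 6) / 6 = 27/6 = 4.5
  mean(X_2) = (2 + 7 + 4 + 2 + 3 + 6) / 6 = 24/6 = 4

Step 2 — sample covariance S[i,j] = (1/(n-1)) · Σ_k (x_{k,i} - mean_i) · (x_{k,j} - mean_j), with n-1 = 5.
  S[X_1,X_1] = ((-1.5)·(-1.5) + (0.5)·(0.5) + (1.5)·(1.5) + (-3.5)·(-3.5) + (1.5)·(1.5) + (1.5)·(1.5)) / 5 = 21.5/5 = 4.3
  S[X_1,X_2] = ((-1.5)·(-2) + (0.5)·(3) + (1.5)·(0) + (-3.5)·(-2) + (1.5)·(-1) + (1.5)·(2)) / 5 = 13/5 = 2.6
  S[X_2,X_2] = ((-2)·(-2) + (3)·(3) + (0)·(0) + (-2)·(-2) + (-1)·(-1) + (2)·(2)) / 5 = 22/5 = 4.4

S is symmetric (S[j,i] = S[i,j]). Assembling:

S = [[4.3, 2.6],
 [2.6, 4.4]]


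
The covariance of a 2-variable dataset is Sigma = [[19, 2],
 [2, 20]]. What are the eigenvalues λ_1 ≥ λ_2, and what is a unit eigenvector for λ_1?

Step 1 — characteristic polynomial of 2×2 Sigma:
  det(Sigma - λI) = λ² - trace · λ + det = 0.
  trace = 19 + 20 = 39, det = 19·20 - (2)² = 376.
Step 2 — discriminant:
  Δ = trace² - 4·det = 1521 - 1504 = 17.
Step 3 — eigenvalues:
  λ = (trace ± √Δ)/2 = (39 ± 4.1231)/2,
  λ_1 = 21.5616,  λ_2 = 17.4384.

Step 4 — unit eigenvector for λ_1: solve (Sigma - λ_1 I)v = 0. First row:
  (19 - 21.5616)·v_x + (2)·v_y = 0, i.e. (-2.5616)·v_x + (2)·v_y = 0,
  so v ∝ (b, λ_1 - a) = (2, 2.5616) = u.
  ||u|| = √((2)² + (2.5616)²) = √(10.5616) ≈ 3.2499,
  v_1 = u/||u|| ≈ (0.6154, 0.7882) (||v_1|| = 1).

λ_1 = 21.5616,  λ_2 = 17.4384;  v_1 ≈ (0.6154, 0.7882)


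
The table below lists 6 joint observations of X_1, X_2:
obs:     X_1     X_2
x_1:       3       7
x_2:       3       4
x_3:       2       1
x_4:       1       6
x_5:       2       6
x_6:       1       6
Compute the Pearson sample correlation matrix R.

Step 1 — column means:
  mean(X_1) = (3 + 3 + 2 + 1 + 2 + 1) / 6 = 12/6 = 2
  mean(X_2) = (7 + 4 + 1 + 6 + 6 + 6) / 6 = 30/6 = 5

Step 2 — sample variances and covariances s[i,j] = (1/(n-1)) · Σ_k (x_{k,i} - mean_i) · (x_{k,j} - mean_j), with n-1 = 5:
  s[X_1,X_1] = ((1)·(1) + (1)·(1) + (0)·(0) + (-1)·(-1) + (0)·(0) + (-1)·(-1)) / 5 = 4/5 = 0.8
  s[X_1,X_2] = ((1)·(2) + (1)·(-1) + (0)·(-4) + (-1)·(1) + (0)·(1) + (-1)·(1)) / 5 = -1/5 = -0.2
  s[X_2,X_2] = ((2)·(2) + (-1)·(-1) + (-4)·(-4) + (1)·(1) + (1)·(1) + (1)·(1)) / 5 = 24/5 = 4.8
  Sample standard deviations s_i = √(s[i,i]):
  s(X_1) = √(0.8) = 0.8944
  s(X_2) = √(4.8) = 2.1909

Step 3 — r_{ij} = s_{ij} / (s_i · s_j):
  r[X_1,X_1] = 1 (diagonal).
  r[X_1,X_2] = -0.2 / (0.8944 · 2.1909) = -0.2 / 1.9596 = -0.1021
  r[X_2,X_2] = 1 (diagonal).

R is symmetric with unit diagonal. Assembling:

R = [[1, -0.1021],
 [-0.1021, 1]]


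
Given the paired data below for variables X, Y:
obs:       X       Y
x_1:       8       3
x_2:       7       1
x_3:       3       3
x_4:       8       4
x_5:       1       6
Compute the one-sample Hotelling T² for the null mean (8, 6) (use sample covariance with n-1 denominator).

Step 1 — sample mean vector:
  mean(X) = (8 + 7 + 3 + 8 + 1) / 5 = 27/5 = 5.4
  mean(Y) = (3 + 1 + 3 + 4 + 6) / 5 = 17/5 = 3.4
  x̄ = (5.4, 3.4),  deviation x̄ - mu_0 = (5.4, 3.4) - (8, 6) = (-2.6, -2.6).

Step 2 — sample covariance matrix, S[i,j] = (1/(n-1)) · Σ_k (x_{k,i} - mean_i) · (x_{k,j} - mean_j), divisor n-1 = 4:
  S[X,X] = ((2.6)·(2.6) + (1.6)·(1.6) + (-2.4)·(-2.4) + (2.6)·(2.6) + (-4.4)·(-4.4)) / 4 = 41.2/4 = 10.3
  S[X,Y] = ((2.6)·(-0.4) + (1.6)·(-2.4) + (-2.4)·(-0.4) + (2.6)·(0.6) + (-4.4)·(2.6)) / 4 = -13.8/4 = -3.45
  S[Y,Y] = ((-0.4)·(-0.4) + (-2.4)·(-2.4) + (-0.4)·(-0.4) + (0.6)·(0.6) + (2.6)·(2.6)) / 4 = 13.2/4 = 3.3
  S = [[10.3, -3.45],
 [-3.45, 3.3]].

Step 3 — invert S. det(S) = 10.3·3.3 - (-3.45)² = 22.0875.
  S^{-1} = (1/det) · [[d, -b], [-b, a]] = [[0.1494, 0.1562],
 [0.1562, 0.4663]].

Step 4 — quadratic form (x̄ - mu_0)^T · S^{-1} · (x̄ - mu_0):
  S^{-1} · (x̄ - mu_0) = (-0.7946, -1.6186),
  (x̄ - mu_0)^T · [...] = (-2.6)·(-0.7946) + (-2.6)·(-1.6186) = 6.2741.

Step 5 — scale by n: T² = 5 · 6.2741 = 31.3707.

T² ≈ 31.3707


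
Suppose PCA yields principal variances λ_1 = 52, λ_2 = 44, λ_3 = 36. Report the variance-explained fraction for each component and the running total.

Step 1 — total variance = trace(Sigma) = Σ λ_i = 52 + 44 + 36 = 132.

Step 2 — fraction explained by component i = λ_i / Σ λ:
  PC1: 52/132 = 0.3939
  PC2: 44/132 = 0.3333
  PC3: 36/132 = 0.2727

Step 3 — cumulative fraction after k components = (λ_1 + ... + λ_k) / Σ λ:
  k = 1: 52/132 = 0.3939
  k = 2: (52 + 44)/132 = 96/132 = 0.7273
  k = 3: (52 + 44 + 36)/132 = 132/132 = 1

Summary (fraction, with percent):

explained: PC1 0.3939 (39.39%), PC2 0.3333 (33.33%), PC3 0.2727 (27.27%);  cumulative: 0.3939, 0.7273, 1


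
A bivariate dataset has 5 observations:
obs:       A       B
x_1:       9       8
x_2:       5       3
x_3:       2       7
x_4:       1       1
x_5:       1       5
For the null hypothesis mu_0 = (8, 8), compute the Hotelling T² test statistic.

Step 1 — sample mean vector:
  mean(A) = (9 + 5 + 2 + 1 + 1) / 5 = 18/5 = 3.6
  mean(B) = (8 + 3 + 7 + 1 + 5) / 5 = 24/5 = 4.8
  x̄ = (3.6, 4.8),  deviation x̄ - mu_0 = (3.6, 4.8) - (8, 8) = (-4.4, -3.2).

Step 2 — sample covariance matrix, S[i,j] = (1/(n-1)) · Σ_k (x_{k,i} - mean_i) · (x_{k,j} - mean_j), divisor n-1 = 4:
  S[A,A] = ((5.4)·(5.4) + (1.4)·(1.4) + (-1.6)·(-1.6) + (-2.6)·(-2.6) + (-2.6)·(-2.6)) / 4 = 47.2/4 = 11.8
  S[A,B] = ((5.4)·(3.2) + (1.4)·(-1.8) + (-1.6)·(2.2) + (-2.6)·(-3.8) + (-2.6)·(0.2)) / 4 = 20.6/4 = 5.15
  S[B,B] = ((3.2)·(3.2) + (-1.8)·(-1.8) + (2.2)·(2.2) + (-3.8)·(-3.8) + (0.2)·(0.2)) / 4 = 32.8/4 = 8.2
  S = [[11.8, 5.15],
 [5.15, 8.2]].

Step 3 — invert S. det(S) = 11.8·8.2 - (5.15)² = 70.2375.
  S^{-1} = (1/det) · [[d, -b], [-b, a]] = [[0.1167, -0.0733],
 [-0.0733, 0.168]].

Step 4 — quadratic form (x̄ - mu_0)^T · S^{-1} · (x̄ - mu_0):
  S^{-1} · (x̄ - mu_0) = (-0.2791, -0.215),
  (x̄ - mu_0)^T · [...] = (-4.4)·(-0.2791) + (-3.2)·(-0.215) = 1.9158.

Step 5 — scale by n: T² = 5 · 1.9158 = 9.5789.

T² ≈ 9.5789


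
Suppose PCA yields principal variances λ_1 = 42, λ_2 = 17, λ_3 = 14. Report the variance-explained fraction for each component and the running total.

Step 1 — total variance = trace(Sigma) = Σ λ_i = 42 + 17 + 14 = 73.

Step 2 — fraction explained by component i = λ_i / Σ λ:
  PC1: 42/73 = 0.5753
  PC2: 17/73 = 0.2329
  PC3: 14/73 = 0.1918

Step 3 — cumulative fraction after k components = (λ_1 + ... + λ_k) / Σ λ:
  k = 1: 42/73 = 0.5753
  k = 2: (42 + 17)/73 = 59/73 = 0.8082
  k = 3: (42 + 17 + 14)/73 = 73/73 = 1

Summary (fraction, with percent):

explained: PC1 0.5753 (57.53%), PC2 0.2329 (23.29%), PC3 0.1918 (19.18%);  cumulative: 0.5753, 0.8082, 1


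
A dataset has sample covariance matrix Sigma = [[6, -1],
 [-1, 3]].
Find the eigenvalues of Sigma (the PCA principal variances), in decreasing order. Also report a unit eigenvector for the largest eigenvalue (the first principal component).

Step 1 — characteristic polynomial of 2×2 Sigma:
  det(Sigma - λI) = λ² - trace · λ + det = 0.
  trace = 6 + 3 = 9, det = 6·3 - (-1)² = 17.
Step 2 — discriminant:
  Δ = trace² - 4·det = 81 - 68 = 13.
Step 3 — eigenvalues:
  λ = (trace ± √Δ)/2 = (9 ± 3.6056)/2,
  λ_1 = 6.3028,  λ_2 = 2.6972.

Step 4 — unit eigenvector for λ_1: solve (Sigma - λ_1 I)v = 0. First row:
  (6 - 6.3028)·v_x + (-1)·v_y = 0, i.e. (-0.3028)·v_x + (-1)·v_y = 0,
  so v ∝ (b, λ_1 - a) = (-1, 0.3028); multiply by -1 so the first entry is positive: u = (1, -0.3028).
  ||u|| = √((1)² + (-0.3028)²) = √(1.0917) ≈ 1.0448,
  v_1 = u/||u|| ≈ (0.9571, -0.2898) (||v_1|| = 1).

λ_1 = 6.3028,  λ_2 = 2.6972;  v_1 ≈ (0.9571, -0.2898)


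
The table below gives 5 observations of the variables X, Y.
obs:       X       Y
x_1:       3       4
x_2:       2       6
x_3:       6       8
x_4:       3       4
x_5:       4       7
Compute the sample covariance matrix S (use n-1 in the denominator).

Step 1 — column means:
  mean(X) = (3 + 2 + 6 + 3 + 4) / 5 = 18/5 = 3.6
  mean(Y) = (4 + 6 + 8 + 4 + 7) / 5 = 29/5 = 5.8

Step 2 — sample covariance S[i,j] = (1/(n-1)) · Σ_k (x_{k,i} - mean_i) · (x_{k,j} - mean_j), with n-1 = 4.
  S[X,X] = ((-0.6)·(-0.6) + (-1.6)·(-1.6) + (2.4)·(2.4) + (-0.6)·(-0.6) + (0.4)·(0.4)) / 4 = 9.2/4 = 2.3
  S[X,Y] = ((-0.6)·(-1.8) + (-1.6)·(0.2) + (2.4)·(2.2) + (-0.6)·(-1.8) + (0.4)·(1.2)) / 4 = 7.6/4 = 1.9
  S[Y,Y] = ((-1.8)·(-1.8) + (0.2)·(0.2) + (2.2)·(2.2) + (-1.8)·(-1.8) + (1.2)·(1.2)) / 4 = 12.8/4 = 3.2

S is symmetric (S[j,i] = S[i,j]). Assembling:

S = [[2.3, 1.9],
 [1.9, 3.2]]


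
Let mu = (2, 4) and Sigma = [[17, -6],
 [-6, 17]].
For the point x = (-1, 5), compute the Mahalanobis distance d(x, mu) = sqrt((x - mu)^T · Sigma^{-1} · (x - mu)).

Step 1 — centre the observation: (x - mu) = (-3, 1).

Step 2 — invert Sigma. det(Sigma) = 17·17 - (-6)² = 253.
  Sigma^{-1} = (1/det) · [[d, -b], [-b, a]] = [[0.0672, 0.0237],
 [0.0237, 0.0672]].

Step 3 — form the quadratic (x - mu)^T · Sigma^{-1} · (x - mu):
  Sigma^{-1} · (x - mu) = (-0.1779, -0.004).
  (x - mu)^T · [Sigma^{-1} · (x - mu)] = (-3)·(-0.1779) + (1)·(-0.004) = 0.5296.

Step 4 — take square root: d = √(0.5296) ≈ 0.7278.

d(x, mu) = √(0.5296) ≈ 0.7278


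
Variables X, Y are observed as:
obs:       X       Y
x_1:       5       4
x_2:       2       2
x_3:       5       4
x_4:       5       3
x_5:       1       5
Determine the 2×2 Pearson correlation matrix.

Step 1 — column means:
  mean(X) = (5 + 2 + 5 + 5 + 1) / 5 = 18/5 = 3.6
  mean(Y) = (4 + 2 + 4 + 3 + 5) / 5 = 18/5 = 3.6

Step 2 — sample variances and covariances s[i,j] = (1/(n-1)) · Σ_k (x_{k,i} - mean_i) · (x_{k,j} - mean_j), with n-1 = 4:
  s[X,X] = ((1.4)·(1.4) + (-1.6)·(-1.6) + (1.4)·(1.4) + (1.4)·(1.4) + (-2.6)·(-2.6)) / 4 = 15.2/4 = 3.8
  s[X,Y] = ((1.4)·(0.4) + (-1.6)·(-1.6) + (1.4)·(0.4) + (1.4)·(-0.6) + (-2.6)·(1.4)) / 4 = -0.8/4 = -0.2
  s[Y,Y] = ((0.4)·(0.4) + (-1.6)·(-1.6) + (0.4)·(0.4) + (-0.6)·(-0.6) + (1.4)·(1.4)) / 4 = 5.2/4 = 1.3
  Sample standard deviations s_i = √(s[i,i]):
  s(X) = √(3.8) = 1.9494
  s(Y) = √(1.3) = 1.1402

Step 3 — r_{ij} = s_{ij} / (s_i · s_j):
  r[X,X] = 1 (diagonal).
  r[X,Y] = -0.2 / (1.9494 · 1.1402) = -0.2 / 2.2226 = -0.09
  r[Y,Y] = 1 (diagonal).

R is symmetric with unit diagonal. Assembling:

R = [[1, -0.09],
 [-0.09, 1]]


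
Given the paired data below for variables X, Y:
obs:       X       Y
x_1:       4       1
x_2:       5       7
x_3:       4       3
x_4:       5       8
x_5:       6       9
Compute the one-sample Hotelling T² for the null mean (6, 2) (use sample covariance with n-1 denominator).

Step 1 — sample mean vector:
  mean(X) = (4 + 5 + 4 + 5 + 6) / 5 = 24/5 = 4.8
  mean(Y) = (1 + 7 + 3 + 8 + 9) / 5 = 28/5 = 5.6
  x̄ = (4.8, 5.6),  deviation x̄ - mu_0 = (4.8, 5.6) - (6, 2) = (-1.2, 3.6).

Step 2 — sample covariance matrix, S[i,j] = (1/(n-1)) · Σ_k (x_{k,i} - mean_i) · (x_{k,j} - mean_j), divisor n-1 = 4:
  S[X,X] = ((-0.8)·(-0.8) + (0.2)·(0.2) + (-0.8)·(-0.8) + (0.2)·(0.2) + (1.2)·(1.2)) / 4 = 2.8/4 = 0.7
  S[X,Y] = ((-0.8)·(-4.6) + (0.2)·(1.4) + (-0.8)·(-2.6) + (0.2)·(2.4) + (1.2)·(3.4)) / 4 = 10.6/4 = 2.65
  S[Y,Y] = ((-4.6)·(-4.6) + (1.4)·(1.4) + (-2.6)·(-2.6) + (2.4)·(2.4) + (3.4)·(3.4)) / 4 = 47.2/4 = 11.8
  S = [[0.7, 2.65],
 [2.65, 11.8]].

Step 3 — invert S. det(S) = 0.7·11.8 - (2.65)² = 1.2375.
  S^{-1} = (1/det) · [[d, -b], [-b, a]] = [[9.5354, -2.1414],
 [-2.1414, 0.5657]].

Step 4 — quadratic form (x̄ - mu_0)^T · S^{-1} · (x̄ - mu_0):
  S^{-1} · (x̄ - mu_0) = (-19.1515, 4.6061),
  (x̄ - mu_0)^T · [...] = (-1.2)·(-19.1515) + (3.6)·(4.6061) = 39.5636.

Step 5 — scale by n: T² = 5 · 39.5636 = 197.8182.

T² ≈ 197.8182


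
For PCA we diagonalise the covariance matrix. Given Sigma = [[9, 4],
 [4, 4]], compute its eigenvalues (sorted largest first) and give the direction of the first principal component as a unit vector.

Step 1 — characteristic polynomial of 2×2 Sigma:
  det(Sigma - λI) = λ² - trace · λ + det = 0.
  trace = 9 + 4 = 13, det = 9·4 - (4)² = 20.
Step 2 — discriminant:
  Δ = trace² - 4·det = 169 - 80 = 89.
Step 3 — eigenvalues:
  λ = (trace ± √Δ)/2 = (13 ± 9.434)/2,
  λ_1 = 11.217,  λ_2 = 1.783.

Step 4 — unit eigenvector for λ_1: solve (Sigma - λ_1 I)v = 0. First row:
  (9 - 11.217)·v_x + (4)·v_y = 0, i.e. (-2.217)·v_x + (4)·v_y = 0,
  so v ∝ (b, λ_1 - a) = (4, 2.217) = u.
  ||u|| = √((4)² + (2.217)²) = √(20.915) ≈ 4.5733,
  v_1 = u/||u|| ≈ (0.8746, 0.4848) (||v_1|| = 1).

λ_1 = 11.217,  λ_2 = 1.783;  v_1 ≈ (0.8746, 0.4848)


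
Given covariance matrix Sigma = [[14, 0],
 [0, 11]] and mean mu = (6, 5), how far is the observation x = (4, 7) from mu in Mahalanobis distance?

Step 1 — centre the observation: (x - mu) = (-2, 2).

Step 2 — invert Sigma. det(Sigma) = 14·11 - (0)² = 154.
  Sigma^{-1} = (1/det) · [[d, -b], [-b, a]] = [[0.0714, 0],
 [0, 0.0909]].

Step 3 — form the quadratic (x - mu)^T · Sigma^{-1} · (x - mu):
  Sigma^{-1} · (x - mu) = (-0.1429, 0.1818).
  (x - mu)^T · [Sigma^{-1} · (x - mu)] = (-2)·(-0.1429) + (2)·(0.1818) = 0.6494.

Step 4 — take square root: d = √(0.6494) ≈ 0.8058.

d(x, mu) = √(0.6494) ≈ 0.8058
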